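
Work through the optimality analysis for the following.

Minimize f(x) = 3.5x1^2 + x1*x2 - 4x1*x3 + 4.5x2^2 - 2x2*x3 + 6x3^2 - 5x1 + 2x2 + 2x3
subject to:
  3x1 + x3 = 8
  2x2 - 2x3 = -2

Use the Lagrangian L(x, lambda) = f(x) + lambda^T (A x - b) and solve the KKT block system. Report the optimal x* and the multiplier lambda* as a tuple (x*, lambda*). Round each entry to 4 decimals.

Form the Lagrangian:
  L(x, lambda) = (1/2) x^T Q x + c^T x + lambda^T (A x - b)
Stationarity (grad_x L = 0): Q x + c + A^T lambda = 0.
Primal feasibility: A x = b.

This gives the KKT block system:
  [ Q   A^T ] [ x     ]   [-c ]
  [ A    0  ] [ lambda ] = [ b ]

Solving the linear system:
  x*      = (2.4101, -0.2303, 0.7697)
  lambda* = (-2.8539, -0.3989)
  f(x*)   = 5.5309

x* = (2.4101, -0.2303, 0.7697), lambda* = (-2.8539, -0.3989)


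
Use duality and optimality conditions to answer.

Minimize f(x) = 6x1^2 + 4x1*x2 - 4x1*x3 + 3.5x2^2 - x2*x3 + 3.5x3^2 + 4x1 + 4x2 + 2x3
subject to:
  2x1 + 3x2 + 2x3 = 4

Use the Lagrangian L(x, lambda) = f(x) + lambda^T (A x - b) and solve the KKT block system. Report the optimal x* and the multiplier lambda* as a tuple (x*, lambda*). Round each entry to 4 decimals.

Form the Lagrangian:
  L(x, lambda) = (1/2) x^T Q x + c^T x + lambda^T (A x - b)
Stationarity (grad_x L = 0): Q x + c + A^T lambda = 0.
Primal feasibility: A x = b.

This gives the KKT block system:
  [ Q   A^T ] [ x     ]   [-c ]
  [ A    0  ] [ lambda ] = [ b ]

Solving the linear system:
  x*      = (0.1803, 0.7039, 0.7639)
  lambda* = (-2.9614)
  f(x*)   = 8.4549

x* = (0.1803, 0.7039, 0.7639), lambda* = (-2.9614)


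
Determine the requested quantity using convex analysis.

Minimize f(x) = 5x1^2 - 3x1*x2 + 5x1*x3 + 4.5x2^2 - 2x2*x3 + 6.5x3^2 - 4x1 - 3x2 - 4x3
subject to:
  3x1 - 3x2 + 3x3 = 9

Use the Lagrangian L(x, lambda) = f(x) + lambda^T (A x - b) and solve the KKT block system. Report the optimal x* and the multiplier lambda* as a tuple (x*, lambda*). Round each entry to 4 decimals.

Form the Lagrangian:
  L(x, lambda) = (1/2) x^T Q x + c^T x + lambda^T (A x - b)
Stationarity (grad_x L = 0): Q x + c + A^T lambda = 0.
Primal feasibility: A x = b.

This gives the KKT block system:
  [ Q   A^T ] [ x     ]   [-c ]
  [ A    0  ] [ lambda ] = [ b ]

Solving the linear system:
  x*      = (1.2941, -0.7974, 0.9085)
  lambda* = (-5.2919)
  f(x*)   = 20.6046

x* = (1.2941, -0.7974, 0.9085), lambda* = (-5.2919)


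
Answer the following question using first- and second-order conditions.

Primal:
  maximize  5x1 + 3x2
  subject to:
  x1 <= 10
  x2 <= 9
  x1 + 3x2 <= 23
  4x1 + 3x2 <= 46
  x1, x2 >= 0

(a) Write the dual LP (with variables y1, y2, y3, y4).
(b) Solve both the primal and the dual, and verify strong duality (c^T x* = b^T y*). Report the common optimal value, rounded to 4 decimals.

The standard primal-dual pair for 'max c^T x s.t. A x <= b, x >= 0' is:
  Dual:  min b^T y  s.t.  A^T y >= c,  y >= 0.

So the dual LP is:
  minimize  10y1 + 9y2 + 23y3 + 46y4
  subject to:
    y1 + y3 + 4y4 >= 5
    y2 + 3y3 + 3y4 >= 3
    y1, y2, y3, y4 >= 0

Solving the primal: x* = (10, 2).
  primal value c^T x* = 56.
Solving the dual: y* = (1, 0, 0, 1).
  dual value b^T y* = 56.
Strong duality: c^T x* = b^T y*. Confirmed.

56


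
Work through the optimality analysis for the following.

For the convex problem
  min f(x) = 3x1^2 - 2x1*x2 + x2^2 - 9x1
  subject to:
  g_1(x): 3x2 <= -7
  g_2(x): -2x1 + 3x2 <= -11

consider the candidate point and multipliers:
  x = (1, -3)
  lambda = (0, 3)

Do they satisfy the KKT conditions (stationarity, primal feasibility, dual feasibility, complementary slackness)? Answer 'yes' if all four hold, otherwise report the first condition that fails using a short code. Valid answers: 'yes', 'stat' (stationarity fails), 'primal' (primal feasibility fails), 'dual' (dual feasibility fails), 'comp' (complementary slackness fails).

Gradient of f: grad f(x) = Q x + c = (3, -8)
Constraint values g_i(x) = a_i^T x - b_i:
  g_1((1, -3)) = -2
  g_2((1, -3)) = 0
Stationarity residual: grad f(x) + sum_i lambda_i a_i = (-3, 1)
  -> stationarity FAILS
Primal feasibility (all g_i <= 0): OK
Dual feasibility (all lambda_i >= 0): OK
Complementary slackness (lambda_i * g_i(x) = 0 for all i): OK

Verdict: the first failing condition is stationarity -> stat.

stat


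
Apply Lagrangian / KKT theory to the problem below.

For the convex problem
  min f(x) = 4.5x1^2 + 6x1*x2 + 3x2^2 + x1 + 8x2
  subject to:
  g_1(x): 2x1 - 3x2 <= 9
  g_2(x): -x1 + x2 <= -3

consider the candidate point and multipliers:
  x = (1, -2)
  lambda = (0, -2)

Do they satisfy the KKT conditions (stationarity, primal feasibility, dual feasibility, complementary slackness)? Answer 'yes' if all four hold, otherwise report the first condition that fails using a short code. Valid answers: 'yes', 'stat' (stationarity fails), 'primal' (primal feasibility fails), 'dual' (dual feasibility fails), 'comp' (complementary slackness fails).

Gradient of f: grad f(x) = Q x + c = (-2, 2)
Constraint values g_i(x) = a_i^T x - b_i:
  g_1((1, -2)) = -1
  g_2((1, -2)) = 0
Stationarity residual: grad f(x) + sum_i lambda_i a_i = (0, 0)
  -> stationarity OK
Primal feasibility (all g_i <= 0): OK
Dual feasibility (all lambda_i >= 0): FAILS
Complementary slackness (lambda_i * g_i(x) = 0 for all i): OK

Verdict: the first failing condition is dual_feasibility -> dual.

dual


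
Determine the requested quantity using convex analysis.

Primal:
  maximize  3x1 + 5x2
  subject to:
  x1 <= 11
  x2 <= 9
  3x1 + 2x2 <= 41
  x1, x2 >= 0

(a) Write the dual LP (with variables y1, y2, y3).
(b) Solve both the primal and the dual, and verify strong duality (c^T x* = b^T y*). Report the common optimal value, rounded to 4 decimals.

The standard primal-dual pair for 'max c^T x s.t. A x <= b, x >= 0' is:
  Dual:  min b^T y  s.t.  A^T y >= c,  y >= 0.

So the dual LP is:
  minimize  11y1 + 9y2 + 41y3
  subject to:
    y1 + 3y3 >= 3
    y2 + 2y3 >= 5
    y1, y2, y3 >= 0

Solving the primal: x* = (7.6667, 9).
  primal value c^T x* = 68.
Solving the dual: y* = (0, 3, 1).
  dual value b^T y* = 68.
Strong duality: c^T x* = b^T y*. Confirmed.

68


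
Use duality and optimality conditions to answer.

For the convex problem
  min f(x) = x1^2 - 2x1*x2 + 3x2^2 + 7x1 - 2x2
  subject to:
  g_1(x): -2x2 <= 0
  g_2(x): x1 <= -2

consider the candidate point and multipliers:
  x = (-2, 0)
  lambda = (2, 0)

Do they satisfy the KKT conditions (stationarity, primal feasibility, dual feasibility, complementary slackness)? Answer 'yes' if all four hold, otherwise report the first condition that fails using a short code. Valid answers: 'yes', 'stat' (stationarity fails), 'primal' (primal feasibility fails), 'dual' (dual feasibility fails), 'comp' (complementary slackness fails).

Gradient of f: grad f(x) = Q x + c = (3, 2)
Constraint values g_i(x) = a_i^T x - b_i:
  g_1((-2, 0)) = 0
  g_2((-2, 0)) = 0
Stationarity residual: grad f(x) + sum_i lambda_i a_i = (3, -2)
  -> stationarity FAILS
Primal feasibility (all g_i <= 0): OK
Dual feasibility (all lambda_i >= 0): OK
Complementary slackness (lambda_i * g_i(x) = 0 for all i): OK

Verdict: the first failing condition is stationarity -> stat.

stat


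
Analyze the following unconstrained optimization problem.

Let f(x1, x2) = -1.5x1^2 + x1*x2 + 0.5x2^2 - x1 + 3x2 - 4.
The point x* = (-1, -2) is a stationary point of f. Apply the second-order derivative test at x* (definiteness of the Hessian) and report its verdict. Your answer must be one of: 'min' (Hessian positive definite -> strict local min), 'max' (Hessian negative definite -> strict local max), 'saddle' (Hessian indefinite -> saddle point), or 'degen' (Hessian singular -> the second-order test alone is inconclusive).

Compute the Hessian H = grad^2 f:
  H = [[-3, 1], [1, 1]]
Verify stationarity: grad f(x*) = H x* + g = (0, 0).
Eigenvalues of H: -3.2361, 1.2361.
Eigenvalues have mixed signs, so H is indefinite -> x* is a saddle point.

saddle


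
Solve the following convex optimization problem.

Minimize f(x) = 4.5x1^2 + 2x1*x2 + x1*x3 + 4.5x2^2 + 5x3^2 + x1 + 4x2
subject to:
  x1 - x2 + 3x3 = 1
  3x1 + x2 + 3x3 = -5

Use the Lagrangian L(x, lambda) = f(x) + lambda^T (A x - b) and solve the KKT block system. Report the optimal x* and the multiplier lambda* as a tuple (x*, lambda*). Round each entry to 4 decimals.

Form the Lagrangian:
  L(x, lambda) = (1/2) x^T Q x + c^T x + lambda^T (A x - b)
Stationarity (grad_x L = 0): Q x + c + A^T lambda = 0.
Primal feasibility: A x = b.

This gives the KKT block system:
  [ Q   A^T ] [ x     ]   [-c ]
  [ A    0  ] [ lambda ] = [ b ]

Solving the linear system:
  x*      = (-1.2727, -1.7273, 0.1818)
  lambda* = (-7.1364, 6.9545)
  f(x*)   = 16.8636

x* = (-1.2727, -1.7273, 0.1818), lambda* = (-7.1364, 6.9545)


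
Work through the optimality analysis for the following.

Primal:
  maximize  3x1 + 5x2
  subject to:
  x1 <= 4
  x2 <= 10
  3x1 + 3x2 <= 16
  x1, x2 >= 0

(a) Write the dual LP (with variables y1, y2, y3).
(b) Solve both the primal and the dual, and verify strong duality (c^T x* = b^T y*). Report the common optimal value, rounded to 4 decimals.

The standard primal-dual pair for 'max c^T x s.t. A x <= b, x >= 0' is:
  Dual:  min b^T y  s.t.  A^T y >= c,  y >= 0.

So the dual LP is:
  minimize  4y1 + 10y2 + 16y3
  subject to:
    y1 + 3y3 >= 3
    y2 + 3y3 >= 5
    y1, y2, y3 >= 0

Solving the primal: x* = (0, 5.3333).
  primal value c^T x* = 26.6667.
Solving the dual: y* = (0, 0, 1.6667).
  dual value b^T y* = 26.6667.
Strong duality: c^T x* = b^T y*. Confirmed.

26.6667


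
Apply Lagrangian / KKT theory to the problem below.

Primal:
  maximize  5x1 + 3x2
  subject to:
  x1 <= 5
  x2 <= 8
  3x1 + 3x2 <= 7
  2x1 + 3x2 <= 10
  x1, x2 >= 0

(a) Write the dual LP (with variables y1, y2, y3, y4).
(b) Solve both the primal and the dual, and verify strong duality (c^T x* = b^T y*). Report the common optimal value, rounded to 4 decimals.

The standard primal-dual pair for 'max c^T x s.t. A x <= b, x >= 0' is:
  Dual:  min b^T y  s.t.  A^T y >= c,  y >= 0.

So the dual LP is:
  minimize  5y1 + 8y2 + 7y3 + 10y4
  subject to:
    y1 + 3y3 + 2y4 >= 5
    y2 + 3y3 + 3y4 >= 3
    y1, y2, y3, y4 >= 0

Solving the primal: x* = (2.3333, 0).
  primal value c^T x* = 11.6667.
Solving the dual: y* = (0, 0, 1.6667, 0).
  dual value b^T y* = 11.6667.
Strong duality: c^T x* = b^T y*. Confirmed.

11.6667


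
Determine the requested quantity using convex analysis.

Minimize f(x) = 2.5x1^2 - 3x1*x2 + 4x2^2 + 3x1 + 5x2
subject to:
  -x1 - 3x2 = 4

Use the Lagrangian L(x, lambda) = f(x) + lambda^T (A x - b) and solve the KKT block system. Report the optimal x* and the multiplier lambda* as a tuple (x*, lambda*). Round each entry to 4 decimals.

Form the Lagrangian:
  L(x, lambda) = (1/2) x^T Q x + c^T x + lambda^T (A x - b)
Stationarity (grad_x L = 0): Q x + c + A^T lambda = 0.
Primal feasibility: A x = b.

This gives the KKT block system:
  [ Q   A^T ] [ x     ]   [-c ]
  [ A    0  ] [ lambda ] = [ b ]

Solving the linear system:
  x*      = (-1.1268, -0.9577)
  lambda* = (0.2394)
  f(x*)   = -4.5634

x* = (-1.1268, -0.9577), lambda* = (0.2394)


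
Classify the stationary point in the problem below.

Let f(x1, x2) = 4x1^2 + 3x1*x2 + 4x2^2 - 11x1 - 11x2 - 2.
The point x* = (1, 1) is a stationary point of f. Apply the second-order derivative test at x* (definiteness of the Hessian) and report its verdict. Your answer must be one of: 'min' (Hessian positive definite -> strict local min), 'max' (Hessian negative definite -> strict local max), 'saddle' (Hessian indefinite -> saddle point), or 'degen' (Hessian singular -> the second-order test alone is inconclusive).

Compute the Hessian H = grad^2 f:
  H = [[8, 3], [3, 8]]
Verify stationarity: grad f(x*) = H x* + g = (0, 0).
Eigenvalues of H: 5, 11.
Both eigenvalues > 0, so H is positive definite -> x* is a strict local min.

min


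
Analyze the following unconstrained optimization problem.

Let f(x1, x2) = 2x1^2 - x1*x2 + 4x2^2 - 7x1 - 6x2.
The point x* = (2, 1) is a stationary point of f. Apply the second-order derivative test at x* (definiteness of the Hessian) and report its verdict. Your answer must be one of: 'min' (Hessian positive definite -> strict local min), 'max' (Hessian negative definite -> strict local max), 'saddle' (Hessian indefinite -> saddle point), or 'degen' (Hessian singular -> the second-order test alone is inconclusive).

Compute the Hessian H = grad^2 f:
  H = [[4, -1], [-1, 8]]
Verify stationarity: grad f(x*) = H x* + g = (0, 0).
Eigenvalues of H: 3.7639, 8.2361.
Both eigenvalues > 0, so H is positive definite -> x* is a strict local min.

min


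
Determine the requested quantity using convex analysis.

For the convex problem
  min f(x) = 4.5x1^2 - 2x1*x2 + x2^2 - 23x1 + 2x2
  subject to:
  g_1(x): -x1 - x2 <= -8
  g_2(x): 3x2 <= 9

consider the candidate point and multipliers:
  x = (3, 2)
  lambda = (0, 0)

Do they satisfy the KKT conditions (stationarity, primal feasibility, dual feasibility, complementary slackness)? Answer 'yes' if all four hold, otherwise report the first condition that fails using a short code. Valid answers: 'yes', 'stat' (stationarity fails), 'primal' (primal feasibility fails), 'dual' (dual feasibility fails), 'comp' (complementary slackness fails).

Gradient of f: grad f(x) = Q x + c = (0, 0)
Constraint values g_i(x) = a_i^T x - b_i:
  g_1((3, 2)) = 3
  g_2((3, 2)) = -3
Stationarity residual: grad f(x) + sum_i lambda_i a_i = (0, 0)
  -> stationarity OK
Primal feasibility (all g_i <= 0): FAILS
Dual feasibility (all lambda_i >= 0): OK
Complementary slackness (lambda_i * g_i(x) = 0 for all i): OK

Verdict: the first failing condition is primal_feasibility -> primal.

primal


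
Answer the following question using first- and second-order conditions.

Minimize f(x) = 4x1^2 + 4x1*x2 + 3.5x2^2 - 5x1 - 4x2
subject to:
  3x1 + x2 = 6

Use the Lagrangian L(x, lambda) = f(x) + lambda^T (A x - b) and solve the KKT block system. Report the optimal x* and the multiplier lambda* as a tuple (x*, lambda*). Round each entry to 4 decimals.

Form the Lagrangian:
  L(x, lambda) = (1/2) x^T Q x + c^T x + lambda^T (A x - b)
Stationarity (grad_x L = 0): Q x + c + A^T lambda = 0.
Primal feasibility: A x = b.

This gives the KKT block system:
  [ Q   A^T ] [ x     ]   [-c ]
  [ A    0  ] [ lambda ] = [ b ]

Solving the linear system:
  x*      = (2.0213, -0.0638)
  lambda* = (-3.6383)
  f(x*)   = 5.9894

x* = (2.0213, -0.0638), lambda* = (-3.6383)


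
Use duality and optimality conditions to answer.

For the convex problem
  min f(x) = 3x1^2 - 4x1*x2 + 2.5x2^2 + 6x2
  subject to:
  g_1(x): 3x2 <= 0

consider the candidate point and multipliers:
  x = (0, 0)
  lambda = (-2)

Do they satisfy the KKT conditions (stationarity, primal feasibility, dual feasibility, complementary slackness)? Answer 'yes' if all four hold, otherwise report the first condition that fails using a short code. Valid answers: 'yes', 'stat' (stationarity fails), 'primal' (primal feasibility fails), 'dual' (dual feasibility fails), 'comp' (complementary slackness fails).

Gradient of f: grad f(x) = Q x + c = (0, 6)
Constraint values g_i(x) = a_i^T x - b_i:
  g_1((0, 0)) = 0
Stationarity residual: grad f(x) + sum_i lambda_i a_i = (0, 0)
  -> stationarity OK
Primal feasibility (all g_i <= 0): OK
Dual feasibility (all lambda_i >= 0): FAILS
Complementary slackness (lambda_i * g_i(x) = 0 for all i): OK

Verdict: the first failing condition is dual_feasibility -> dual.

dual


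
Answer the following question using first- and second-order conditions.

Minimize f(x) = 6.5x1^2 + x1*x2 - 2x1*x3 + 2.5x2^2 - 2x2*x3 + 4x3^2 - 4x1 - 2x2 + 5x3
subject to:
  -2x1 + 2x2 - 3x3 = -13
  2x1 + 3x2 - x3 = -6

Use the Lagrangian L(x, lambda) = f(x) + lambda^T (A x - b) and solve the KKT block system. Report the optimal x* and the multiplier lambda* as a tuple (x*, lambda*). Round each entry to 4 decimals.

Form the Lagrangian:
  L(x, lambda) = (1/2) x^T Q x + c^T x + lambda^T (A x - b)
Stationarity (grad_x L = 0): Q x + c + A^T lambda = 0.
Primal feasibility: A x = b.

This gives the KKT block system:
  [ Q   A^T ] [ x     ]   [-c ]
  [ A    0  ] [ lambda ] = [ b ]

Solving the linear system:
  x*      = (1.5421, -2.4766, 1.6542)
  lambda* = (6.3084, 1.1776)
  f(x*)   = 48.0654

x* = (1.5421, -2.4766, 1.6542), lambda* = (6.3084, 1.1776)


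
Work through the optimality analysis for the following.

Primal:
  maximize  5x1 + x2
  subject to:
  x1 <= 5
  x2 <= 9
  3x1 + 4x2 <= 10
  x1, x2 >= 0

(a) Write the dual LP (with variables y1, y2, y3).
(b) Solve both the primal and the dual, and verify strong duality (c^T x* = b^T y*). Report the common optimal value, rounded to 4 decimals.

The standard primal-dual pair for 'max c^T x s.t. A x <= b, x >= 0' is:
  Dual:  min b^T y  s.t.  A^T y >= c,  y >= 0.

So the dual LP is:
  minimize  5y1 + 9y2 + 10y3
  subject to:
    y1 + 3y3 >= 5
    y2 + 4y3 >= 1
    y1, y2, y3 >= 0

Solving the primal: x* = (3.3333, 0).
  primal value c^T x* = 16.6667.
Solving the dual: y* = (0, 0, 1.6667).
  dual value b^T y* = 16.6667.
Strong duality: c^T x* = b^T y*. Confirmed.

16.6667


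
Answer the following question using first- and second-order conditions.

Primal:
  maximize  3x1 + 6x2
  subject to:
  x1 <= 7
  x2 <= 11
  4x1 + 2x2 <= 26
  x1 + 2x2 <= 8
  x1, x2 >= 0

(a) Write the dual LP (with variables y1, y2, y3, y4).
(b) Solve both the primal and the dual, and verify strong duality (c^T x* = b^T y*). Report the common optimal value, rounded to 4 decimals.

The standard primal-dual pair for 'max c^T x s.t. A x <= b, x >= 0' is:
  Dual:  min b^T y  s.t.  A^T y >= c,  y >= 0.

So the dual LP is:
  minimize  7y1 + 11y2 + 26y3 + 8y4
  subject to:
    y1 + 4y3 + y4 >= 3
    y2 + 2y3 + 2y4 >= 6
    y1, y2, y3, y4 >= 0

Solving the primal: x* = (6, 1).
  primal value c^T x* = 24.
Solving the dual: y* = (0, 0, 0, 3).
  dual value b^T y* = 24.
Strong duality: c^T x* = b^T y*. Confirmed.

24


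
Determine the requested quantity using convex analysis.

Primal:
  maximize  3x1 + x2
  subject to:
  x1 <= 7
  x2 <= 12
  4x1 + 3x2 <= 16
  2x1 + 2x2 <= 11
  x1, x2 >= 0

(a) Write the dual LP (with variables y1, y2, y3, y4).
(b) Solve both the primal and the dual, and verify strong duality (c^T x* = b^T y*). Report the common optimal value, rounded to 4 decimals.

The standard primal-dual pair for 'max c^T x s.t. A x <= b, x >= 0' is:
  Dual:  min b^T y  s.t.  A^T y >= c,  y >= 0.

So the dual LP is:
  minimize  7y1 + 12y2 + 16y3 + 11y4
  subject to:
    y1 + 4y3 + 2y4 >= 3
    y2 + 3y3 + 2y4 >= 1
    y1, y2, y3, y4 >= 0

Solving the primal: x* = (4, 0).
  primal value c^T x* = 12.
Solving the dual: y* = (0, 0, 0.75, 0).
  dual value b^T y* = 12.
Strong duality: c^T x* = b^T y*. Confirmed.

12


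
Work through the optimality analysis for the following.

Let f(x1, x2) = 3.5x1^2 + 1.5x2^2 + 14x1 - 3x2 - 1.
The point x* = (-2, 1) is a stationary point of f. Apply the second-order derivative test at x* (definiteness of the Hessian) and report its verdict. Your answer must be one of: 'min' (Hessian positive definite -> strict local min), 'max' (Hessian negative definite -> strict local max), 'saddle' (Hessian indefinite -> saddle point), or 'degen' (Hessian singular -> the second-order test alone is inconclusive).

Compute the Hessian H = grad^2 f:
  H = [[7, 0], [0, 3]]
Verify stationarity: grad f(x*) = H x* + g = (0, 0).
Eigenvalues of H: 3, 7.
Both eigenvalues > 0, so H is positive definite -> x* is a strict local min.

min


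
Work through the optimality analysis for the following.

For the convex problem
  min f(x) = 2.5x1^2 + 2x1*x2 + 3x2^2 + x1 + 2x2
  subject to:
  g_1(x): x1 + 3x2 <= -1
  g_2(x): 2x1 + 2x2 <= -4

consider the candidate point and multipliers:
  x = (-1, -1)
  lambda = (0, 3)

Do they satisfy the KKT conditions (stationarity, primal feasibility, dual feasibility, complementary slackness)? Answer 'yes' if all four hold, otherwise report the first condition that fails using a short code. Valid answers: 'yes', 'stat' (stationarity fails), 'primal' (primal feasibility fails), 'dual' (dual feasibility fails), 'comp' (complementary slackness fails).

Gradient of f: grad f(x) = Q x + c = (-6, -6)
Constraint values g_i(x) = a_i^T x - b_i:
  g_1((-1, -1)) = -3
  g_2((-1, -1)) = 0
Stationarity residual: grad f(x) + sum_i lambda_i a_i = (0, 0)
  -> stationarity OK
Primal feasibility (all g_i <= 0): OK
Dual feasibility (all lambda_i >= 0): OK
Complementary slackness (lambda_i * g_i(x) = 0 for all i): OK

Verdict: yes, KKT holds.

yes


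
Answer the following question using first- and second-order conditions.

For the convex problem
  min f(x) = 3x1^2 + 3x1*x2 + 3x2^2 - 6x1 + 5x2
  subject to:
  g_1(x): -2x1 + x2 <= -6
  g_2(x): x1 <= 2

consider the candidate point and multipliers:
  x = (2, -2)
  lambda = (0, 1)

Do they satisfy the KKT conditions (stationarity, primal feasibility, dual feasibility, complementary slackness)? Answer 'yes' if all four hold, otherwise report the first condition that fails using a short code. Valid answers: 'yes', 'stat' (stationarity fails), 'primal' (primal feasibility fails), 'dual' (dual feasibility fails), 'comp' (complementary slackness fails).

Gradient of f: grad f(x) = Q x + c = (0, -1)
Constraint values g_i(x) = a_i^T x - b_i:
  g_1((2, -2)) = 0
  g_2((2, -2)) = 0
Stationarity residual: grad f(x) + sum_i lambda_i a_i = (1, -1)
  -> stationarity FAILS
Primal feasibility (all g_i <= 0): OK
Dual feasibility (all lambda_i >= 0): OK
Complementary slackness (lambda_i * g_i(x) = 0 for all i): OK

Verdict: the first failing condition is stationarity -> stat.

stat


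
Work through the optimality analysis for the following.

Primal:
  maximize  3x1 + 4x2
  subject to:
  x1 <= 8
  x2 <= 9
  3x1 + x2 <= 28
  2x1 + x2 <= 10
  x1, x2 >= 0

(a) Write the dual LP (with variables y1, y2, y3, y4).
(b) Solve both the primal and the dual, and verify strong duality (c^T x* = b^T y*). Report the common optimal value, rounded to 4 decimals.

The standard primal-dual pair for 'max c^T x s.t. A x <= b, x >= 0' is:
  Dual:  min b^T y  s.t.  A^T y >= c,  y >= 0.

So the dual LP is:
  minimize  8y1 + 9y2 + 28y3 + 10y4
  subject to:
    y1 + 3y3 + 2y4 >= 3
    y2 + y3 + y4 >= 4
    y1, y2, y3, y4 >= 0

Solving the primal: x* = (0.5, 9).
  primal value c^T x* = 37.5.
Solving the dual: y* = (0, 2.5, 0, 1.5).
  dual value b^T y* = 37.5.
Strong duality: c^T x* = b^T y*. Confirmed.

37.5


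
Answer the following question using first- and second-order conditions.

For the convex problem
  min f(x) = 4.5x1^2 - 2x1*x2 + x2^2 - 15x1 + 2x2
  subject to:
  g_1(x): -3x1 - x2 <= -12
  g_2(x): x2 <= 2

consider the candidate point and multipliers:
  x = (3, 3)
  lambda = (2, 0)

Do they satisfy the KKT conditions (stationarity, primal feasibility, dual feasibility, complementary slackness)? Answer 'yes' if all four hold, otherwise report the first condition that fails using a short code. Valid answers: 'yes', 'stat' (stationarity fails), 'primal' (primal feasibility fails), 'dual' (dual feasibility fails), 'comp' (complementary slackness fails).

Gradient of f: grad f(x) = Q x + c = (6, 2)
Constraint values g_i(x) = a_i^T x - b_i:
  g_1((3, 3)) = 0
  g_2((3, 3)) = 1
Stationarity residual: grad f(x) + sum_i lambda_i a_i = (0, 0)
  -> stationarity OK
Primal feasibility (all g_i <= 0): FAILS
Dual feasibility (all lambda_i >= 0): OK
Complementary slackness (lambda_i * g_i(x) = 0 for all i): OK

Verdict: the first failing condition is primal_feasibility -> primal.

primal


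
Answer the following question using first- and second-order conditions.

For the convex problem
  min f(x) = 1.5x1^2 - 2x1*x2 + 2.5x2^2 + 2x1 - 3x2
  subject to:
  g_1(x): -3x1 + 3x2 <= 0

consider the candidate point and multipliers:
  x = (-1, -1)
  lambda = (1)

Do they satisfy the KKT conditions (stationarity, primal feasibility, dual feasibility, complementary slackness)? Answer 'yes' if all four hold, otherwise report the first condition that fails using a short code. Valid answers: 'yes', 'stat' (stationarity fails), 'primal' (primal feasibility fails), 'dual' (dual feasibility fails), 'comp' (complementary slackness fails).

Gradient of f: grad f(x) = Q x + c = (1, -6)
Constraint values g_i(x) = a_i^T x - b_i:
  g_1((-1, -1)) = 0
Stationarity residual: grad f(x) + sum_i lambda_i a_i = (-2, -3)
  -> stationarity FAILS
Primal feasibility (all g_i <= 0): OK
Dual feasibility (all lambda_i >= 0): OK
Complementary slackness (lambda_i * g_i(x) = 0 for all i): OK

Verdict: the first failing condition is stationarity -> stat.

stat


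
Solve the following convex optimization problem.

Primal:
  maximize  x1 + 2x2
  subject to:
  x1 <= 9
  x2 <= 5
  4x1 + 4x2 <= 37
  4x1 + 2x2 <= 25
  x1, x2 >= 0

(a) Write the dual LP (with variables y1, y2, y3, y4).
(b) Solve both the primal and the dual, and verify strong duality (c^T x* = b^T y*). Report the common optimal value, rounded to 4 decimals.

The standard primal-dual pair for 'max c^T x s.t. A x <= b, x >= 0' is:
  Dual:  min b^T y  s.t.  A^T y >= c,  y >= 0.

So the dual LP is:
  minimize  9y1 + 5y2 + 37y3 + 25y4
  subject to:
    y1 + 4y3 + 4y4 >= 1
    y2 + 4y3 + 2y4 >= 2
    y1, y2, y3, y4 >= 0

Solving the primal: x* = (3.75, 5).
  primal value c^T x* = 13.75.
Solving the dual: y* = (0, 1.5, 0, 0.25).
  dual value b^T y* = 13.75.
Strong duality: c^T x* = b^T y*. Confirmed.

13.75


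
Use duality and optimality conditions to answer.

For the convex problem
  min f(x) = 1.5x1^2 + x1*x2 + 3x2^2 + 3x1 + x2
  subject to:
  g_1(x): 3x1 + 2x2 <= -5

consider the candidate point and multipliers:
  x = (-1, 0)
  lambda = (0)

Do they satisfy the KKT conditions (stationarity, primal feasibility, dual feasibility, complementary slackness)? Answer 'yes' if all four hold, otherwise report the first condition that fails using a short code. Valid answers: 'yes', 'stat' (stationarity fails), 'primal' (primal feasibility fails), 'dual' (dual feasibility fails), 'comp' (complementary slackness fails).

Gradient of f: grad f(x) = Q x + c = (0, 0)
Constraint values g_i(x) = a_i^T x - b_i:
  g_1((-1, 0)) = 2
Stationarity residual: grad f(x) + sum_i lambda_i a_i = (0, 0)
  -> stationarity OK
Primal feasibility (all g_i <= 0): FAILS
Dual feasibility (all lambda_i >= 0): OK
Complementary slackness (lambda_i * g_i(x) = 0 for all i): OK

Verdict: the first failing condition is primal_feasibility -> primal.

primal


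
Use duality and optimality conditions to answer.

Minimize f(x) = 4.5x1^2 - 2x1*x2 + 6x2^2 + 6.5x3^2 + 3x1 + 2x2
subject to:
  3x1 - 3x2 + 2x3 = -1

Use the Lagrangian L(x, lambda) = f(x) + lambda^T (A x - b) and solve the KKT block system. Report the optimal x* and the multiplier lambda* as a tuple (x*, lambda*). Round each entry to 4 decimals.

Form the Lagrangian:
  L(x, lambda) = (1/2) x^T Q x + c^T x + lambda^T (A x - b)
Stationarity (grad_x L = 0): Q x + c + A^T lambda = 0.
Primal feasibility: A x = b.

This gives the KKT block system:
  [ Q   A^T ] [ x     ]   [-c ]
  [ A    0  ] [ lambda ] = [ b ]

Solving the linear system:
  x*      = (-0.4719, -0.1696, -0.0466)
  lambda* = (0.3027)
  f(x*)   = -0.7262

x* = (-0.4719, -0.1696, -0.0466), lambda* = (0.3027)


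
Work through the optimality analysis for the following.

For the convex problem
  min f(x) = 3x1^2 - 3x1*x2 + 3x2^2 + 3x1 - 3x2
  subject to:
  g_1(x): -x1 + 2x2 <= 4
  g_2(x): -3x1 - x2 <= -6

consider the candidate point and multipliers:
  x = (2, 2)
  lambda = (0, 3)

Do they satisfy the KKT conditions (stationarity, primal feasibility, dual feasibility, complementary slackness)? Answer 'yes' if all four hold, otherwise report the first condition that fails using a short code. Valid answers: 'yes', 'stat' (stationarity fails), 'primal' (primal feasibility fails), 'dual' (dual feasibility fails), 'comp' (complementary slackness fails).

Gradient of f: grad f(x) = Q x + c = (9, 3)
Constraint values g_i(x) = a_i^T x - b_i:
  g_1((2, 2)) = -2
  g_2((2, 2)) = -2
Stationarity residual: grad f(x) + sum_i lambda_i a_i = (0, 0)
  -> stationarity OK
Primal feasibility (all g_i <= 0): OK
Dual feasibility (all lambda_i >= 0): OK
Complementary slackness (lambda_i * g_i(x) = 0 for all i): FAILS

Verdict: the first failing condition is complementary_slackness -> comp.

comp


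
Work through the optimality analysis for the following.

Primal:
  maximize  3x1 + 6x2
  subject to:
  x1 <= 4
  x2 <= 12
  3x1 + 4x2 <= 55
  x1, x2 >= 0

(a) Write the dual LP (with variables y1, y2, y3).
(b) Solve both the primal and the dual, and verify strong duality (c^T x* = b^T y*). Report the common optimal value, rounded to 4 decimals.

The standard primal-dual pair for 'max c^T x s.t. A x <= b, x >= 0' is:
  Dual:  min b^T y  s.t.  A^T y >= c,  y >= 0.

So the dual LP is:
  minimize  4y1 + 12y2 + 55y3
  subject to:
    y1 + 3y3 >= 3
    y2 + 4y3 >= 6
    y1, y2, y3 >= 0

Solving the primal: x* = (2.3333, 12).
  primal value c^T x* = 79.
Solving the dual: y* = (0, 2, 1).
  dual value b^T y* = 79.
Strong duality: c^T x* = b^T y*. Confirmed.

79


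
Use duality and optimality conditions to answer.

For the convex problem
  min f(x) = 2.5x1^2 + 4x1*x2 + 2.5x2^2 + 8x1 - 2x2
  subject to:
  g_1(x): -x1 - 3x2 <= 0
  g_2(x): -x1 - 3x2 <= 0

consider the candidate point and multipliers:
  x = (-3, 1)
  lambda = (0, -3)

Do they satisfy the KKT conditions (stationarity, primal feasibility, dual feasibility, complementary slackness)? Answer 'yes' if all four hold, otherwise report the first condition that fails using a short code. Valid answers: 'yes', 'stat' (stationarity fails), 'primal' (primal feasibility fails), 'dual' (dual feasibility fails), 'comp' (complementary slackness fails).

Gradient of f: grad f(x) = Q x + c = (-3, -9)
Constraint values g_i(x) = a_i^T x - b_i:
  g_1((-3, 1)) = 0
  g_2((-3, 1)) = 0
Stationarity residual: grad f(x) + sum_i lambda_i a_i = (0, 0)
  -> stationarity OK
Primal feasibility (all g_i <= 0): OK
Dual feasibility (all lambda_i >= 0): FAILS
Complementary slackness (lambda_i * g_i(x) = 0 for all i): OK

Verdict: the first failing condition is dual_feasibility -> dual.

dual


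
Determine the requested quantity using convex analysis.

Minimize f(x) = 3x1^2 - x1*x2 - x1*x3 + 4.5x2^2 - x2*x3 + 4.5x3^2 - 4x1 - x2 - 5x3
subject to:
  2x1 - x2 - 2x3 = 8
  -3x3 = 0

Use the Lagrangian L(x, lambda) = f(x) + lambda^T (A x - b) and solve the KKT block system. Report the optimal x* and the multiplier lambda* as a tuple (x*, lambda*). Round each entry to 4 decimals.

Form the Lagrangian:
  L(x, lambda) = (1/2) x^T Q x + c^T x + lambda^T (A x - b)
Stationarity (grad_x L = 0): Q x + c + A^T lambda = 0.
Primal feasibility: A x = b.

This gives the KKT block system:
  [ Q   A^T ] [ x     ]   [-c ]
  [ A    0  ] [ lambda ] = [ b ]

Solving the linear system:
  x*      = (3.7368, -0.5263, 0)
  lambda* = (-9.4737, 3.5789)
  f(x*)   = 30.6842

x* = (3.7368, -0.5263, 0), lambda* = (-9.4737, 3.5789)


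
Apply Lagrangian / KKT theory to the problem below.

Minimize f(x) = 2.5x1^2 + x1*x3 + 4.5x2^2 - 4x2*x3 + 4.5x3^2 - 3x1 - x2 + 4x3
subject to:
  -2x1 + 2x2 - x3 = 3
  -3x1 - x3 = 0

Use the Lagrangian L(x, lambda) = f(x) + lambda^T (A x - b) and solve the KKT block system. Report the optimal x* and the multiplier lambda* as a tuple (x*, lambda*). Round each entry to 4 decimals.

Form the Lagrangian:
  L(x, lambda) = (1/2) x^T Q x + c^T x + lambda^T (A x - b)
Stationarity (grad_x L = 0): Q x + c + A^T lambda = 0.
Primal feasibility: A x = b.

This gives the KKT block system:
  [ Q   A^T ] [ x     ]   [-c ]
  [ A    0  ] [ lambda ] = [ b ]

Solving the linear system:
  x*      = (0.0463, 1.4769, -0.1388)
  lambda* = (-6.4235, 3.3132)
  f(x*)   = 8.5498

x* = (0.0463, 1.4769, -0.1388), lambda* = (-6.4235, 3.3132)


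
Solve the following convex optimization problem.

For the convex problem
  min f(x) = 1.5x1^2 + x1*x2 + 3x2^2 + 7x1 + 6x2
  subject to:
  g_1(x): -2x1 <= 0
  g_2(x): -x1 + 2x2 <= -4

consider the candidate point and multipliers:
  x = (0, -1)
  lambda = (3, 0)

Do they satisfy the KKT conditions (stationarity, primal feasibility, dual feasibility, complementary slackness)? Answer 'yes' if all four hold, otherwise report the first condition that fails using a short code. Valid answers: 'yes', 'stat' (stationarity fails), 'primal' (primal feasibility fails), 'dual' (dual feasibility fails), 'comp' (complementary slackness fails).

Gradient of f: grad f(x) = Q x + c = (6, 0)
Constraint values g_i(x) = a_i^T x - b_i:
  g_1((0, -1)) = 0
  g_2((0, -1)) = 2
Stationarity residual: grad f(x) + sum_i lambda_i a_i = (0, 0)
  -> stationarity OK
Primal feasibility (all g_i <= 0): FAILS
Dual feasibility (all lambda_i >= 0): OK
Complementary slackness (lambda_i * g_i(x) = 0 for all i): OK

Verdict: the first failing condition is primal_feasibility -> primal.

primal


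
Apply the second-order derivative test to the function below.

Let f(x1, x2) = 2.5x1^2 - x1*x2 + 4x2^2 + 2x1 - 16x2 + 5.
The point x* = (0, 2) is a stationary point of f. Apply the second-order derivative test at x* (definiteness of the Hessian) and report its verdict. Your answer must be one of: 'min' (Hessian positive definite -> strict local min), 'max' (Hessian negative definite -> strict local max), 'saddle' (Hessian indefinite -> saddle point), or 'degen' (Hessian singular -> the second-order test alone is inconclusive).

Compute the Hessian H = grad^2 f:
  H = [[5, -1], [-1, 8]]
Verify stationarity: grad f(x*) = H x* + g = (0, 0).
Eigenvalues of H: 4.6972, 8.3028.
Both eigenvalues > 0, so H is positive definite -> x* is a strict local min.

min


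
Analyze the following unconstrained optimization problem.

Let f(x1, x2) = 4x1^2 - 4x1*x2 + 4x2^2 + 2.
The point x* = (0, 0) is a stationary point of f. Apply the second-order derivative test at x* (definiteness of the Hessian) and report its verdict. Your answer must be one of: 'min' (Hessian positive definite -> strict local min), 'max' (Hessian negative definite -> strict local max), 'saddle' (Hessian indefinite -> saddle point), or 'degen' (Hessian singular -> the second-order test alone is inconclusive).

Compute the Hessian H = grad^2 f:
  H = [[8, -4], [-4, 8]]
Verify stationarity: grad f(x*) = H x* + g = (0, 0).
Eigenvalues of H: 4, 12.
Both eigenvalues > 0, so H is positive definite -> x* is a strict local min.

min


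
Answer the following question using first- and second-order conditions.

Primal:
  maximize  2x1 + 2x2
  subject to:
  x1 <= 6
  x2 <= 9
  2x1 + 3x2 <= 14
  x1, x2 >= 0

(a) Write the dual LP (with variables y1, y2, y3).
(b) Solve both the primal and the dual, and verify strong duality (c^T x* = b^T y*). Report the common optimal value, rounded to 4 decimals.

The standard primal-dual pair for 'max c^T x s.t. A x <= b, x >= 0' is:
  Dual:  min b^T y  s.t.  A^T y >= c,  y >= 0.

So the dual LP is:
  minimize  6y1 + 9y2 + 14y3
  subject to:
    y1 + 2y3 >= 2
    y2 + 3y3 >= 2
    y1, y2, y3 >= 0

Solving the primal: x* = (6, 0.6667).
  primal value c^T x* = 13.3333.
Solving the dual: y* = (0.6667, 0, 0.6667).
  dual value b^T y* = 13.3333.
Strong duality: c^T x* = b^T y*. Confirmed.

13.3333


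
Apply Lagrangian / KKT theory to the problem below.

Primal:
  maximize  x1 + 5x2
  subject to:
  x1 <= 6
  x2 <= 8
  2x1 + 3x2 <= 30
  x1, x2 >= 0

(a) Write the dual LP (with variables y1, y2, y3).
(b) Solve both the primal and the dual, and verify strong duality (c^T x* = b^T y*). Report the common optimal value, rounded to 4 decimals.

The standard primal-dual pair for 'max c^T x s.t. A x <= b, x >= 0' is:
  Dual:  min b^T y  s.t.  A^T y >= c,  y >= 0.

So the dual LP is:
  minimize  6y1 + 8y2 + 30y3
  subject to:
    y1 + 2y3 >= 1
    y2 + 3y3 >= 5
    y1, y2, y3 >= 0

Solving the primal: x* = (3, 8).
  primal value c^T x* = 43.
Solving the dual: y* = (0, 3.5, 0.5).
  dual value b^T y* = 43.
Strong duality: c^T x* = b^T y*. Confirmed.

43


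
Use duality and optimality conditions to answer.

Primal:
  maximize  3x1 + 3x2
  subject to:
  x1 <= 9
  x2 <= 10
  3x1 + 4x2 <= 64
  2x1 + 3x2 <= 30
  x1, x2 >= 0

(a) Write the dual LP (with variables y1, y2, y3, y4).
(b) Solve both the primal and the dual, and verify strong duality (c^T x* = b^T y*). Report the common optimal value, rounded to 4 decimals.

The standard primal-dual pair for 'max c^T x s.t. A x <= b, x >= 0' is:
  Dual:  min b^T y  s.t.  A^T y >= c,  y >= 0.

So the dual LP is:
  minimize  9y1 + 10y2 + 64y3 + 30y4
  subject to:
    y1 + 3y3 + 2y4 >= 3
    y2 + 4y3 + 3y4 >= 3
    y1, y2, y3, y4 >= 0

Solving the primal: x* = (9, 4).
  primal value c^T x* = 39.
Solving the dual: y* = (1, 0, 0, 1).
  dual value b^T y* = 39.
Strong duality: c^T x* = b^T y*. Confirmed.

39


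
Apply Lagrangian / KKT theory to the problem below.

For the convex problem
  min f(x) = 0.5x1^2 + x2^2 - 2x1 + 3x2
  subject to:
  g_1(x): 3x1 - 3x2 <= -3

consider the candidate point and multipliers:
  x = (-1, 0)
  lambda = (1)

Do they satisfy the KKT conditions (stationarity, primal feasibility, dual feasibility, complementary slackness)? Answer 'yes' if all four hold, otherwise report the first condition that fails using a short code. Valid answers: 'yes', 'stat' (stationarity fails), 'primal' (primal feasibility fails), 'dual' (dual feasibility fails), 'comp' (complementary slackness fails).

Gradient of f: grad f(x) = Q x + c = (-3, 3)
Constraint values g_i(x) = a_i^T x - b_i:
  g_1((-1, 0)) = 0
Stationarity residual: grad f(x) + sum_i lambda_i a_i = (0, 0)
  -> stationarity OK
Primal feasibility (all g_i <= 0): OK
Dual feasibility (all lambda_i >= 0): OK
Complementary slackness (lambda_i * g_i(x) = 0 for all i): OK

Verdict: yes, KKT holds.

yes


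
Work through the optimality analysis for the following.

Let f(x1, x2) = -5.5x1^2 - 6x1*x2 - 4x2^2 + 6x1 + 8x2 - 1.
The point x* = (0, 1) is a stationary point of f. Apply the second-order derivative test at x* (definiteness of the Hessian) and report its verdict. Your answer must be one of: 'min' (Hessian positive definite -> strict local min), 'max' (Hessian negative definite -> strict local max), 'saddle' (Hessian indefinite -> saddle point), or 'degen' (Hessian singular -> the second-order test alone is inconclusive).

Compute the Hessian H = grad^2 f:
  H = [[-11, -6], [-6, -8]]
Verify stationarity: grad f(x*) = H x* + g = (0, 0).
Eigenvalues of H: -15.6847, -3.3153.
Both eigenvalues < 0, so H is negative definite -> x* is a strict local max.

max


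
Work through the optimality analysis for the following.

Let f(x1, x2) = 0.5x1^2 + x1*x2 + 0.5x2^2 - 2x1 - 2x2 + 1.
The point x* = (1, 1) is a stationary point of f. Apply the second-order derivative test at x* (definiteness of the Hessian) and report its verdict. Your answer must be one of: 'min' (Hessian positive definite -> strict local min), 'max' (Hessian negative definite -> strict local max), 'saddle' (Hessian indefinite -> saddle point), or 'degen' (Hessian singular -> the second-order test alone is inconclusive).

Compute the Hessian H = grad^2 f:
  H = [[1, 1], [1, 1]]
Verify stationarity: grad f(x*) = H x* + g = (0, 0).
Eigenvalues of H: 0, 2.
H has a zero eigenvalue (singular; positive semidefinite but not definite), so H is neither positive definite, negative definite, nor indefinite. The second-order test alone is inconclusive -> degen.
(Indeed, f is constant along the null direction of H through x*, so x* is not a strict local extremum.)

degen


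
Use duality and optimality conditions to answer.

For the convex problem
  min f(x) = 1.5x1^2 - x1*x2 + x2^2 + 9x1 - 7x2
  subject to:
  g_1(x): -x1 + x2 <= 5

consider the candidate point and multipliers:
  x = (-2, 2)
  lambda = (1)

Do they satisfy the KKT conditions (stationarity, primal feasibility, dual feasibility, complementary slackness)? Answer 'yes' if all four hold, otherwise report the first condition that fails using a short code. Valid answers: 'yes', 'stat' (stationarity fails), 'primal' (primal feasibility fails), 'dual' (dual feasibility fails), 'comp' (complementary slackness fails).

Gradient of f: grad f(x) = Q x + c = (1, -1)
Constraint values g_i(x) = a_i^T x - b_i:
  g_1((-2, 2)) = -1
Stationarity residual: grad f(x) + sum_i lambda_i a_i = (0, 0)
  -> stationarity OK
Primal feasibility (all g_i <= 0): OK
Dual feasibility (all lambda_i >= 0): OK
Complementary slackness (lambda_i * g_i(x) = 0 for all i): FAILS

Verdict: the first failing condition is complementary_slackness -> comp.

comp
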